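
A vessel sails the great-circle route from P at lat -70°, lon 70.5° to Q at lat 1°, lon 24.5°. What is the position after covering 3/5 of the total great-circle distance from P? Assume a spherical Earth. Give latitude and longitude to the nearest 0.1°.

Convert each endpoint to a unit vector on the sphere (x = cos φ cos λ, y = cos φ sin λ, z = sin φ).
The central angle between the endpoints is δ = arccos(p₁·p₂) ≈ 1.348 rad (77.2°).
Interpolate at f = 3/5 with slerp weights a = sin((1−f)δ)/sin δ ≈ 0.526, b = sin(fδ)/sin δ ≈ 0.742.
p = a·p₁ + b·p₂ ≈ (0.735, 0.477, -0.482); φ = arcsin(p_z) ≈ -28.80°, λ = atan2(p_y, p_x) ≈ 33.00°.

≈ lat -28.8°, lon 33.0°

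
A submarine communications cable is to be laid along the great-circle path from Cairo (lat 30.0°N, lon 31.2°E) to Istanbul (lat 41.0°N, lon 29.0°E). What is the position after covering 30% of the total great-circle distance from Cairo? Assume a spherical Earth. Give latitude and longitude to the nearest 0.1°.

≈ lat 33.3°N, lon 30.6°E

Write both endpoints as unit vectors p₁, p₂ with components (cos φ cos λ, cos φ sin λ, sin φ).
The central angle between the endpoints is δ = arccos(p₁·p₂) ≈ 0.194 rad (11.1°).
Interpolate at f = 0.30 with slerp weights a = sin((1−f)δ)/sin δ ≈ 0.702, b = sin(fδ)/sin δ ≈ 0.302.
p = a·p₁ + b·p₂ ≈ (0.719, 0.425, 0.549); φ = arcsin(p_z) ≈ 33.30°, λ = atan2(p_y, p_x) ≈ 30.60°.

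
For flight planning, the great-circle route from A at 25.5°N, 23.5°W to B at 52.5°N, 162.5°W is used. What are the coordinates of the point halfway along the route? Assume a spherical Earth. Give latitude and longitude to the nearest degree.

Convert each endpoint to a unit vector on the sphere (x = cos φ cos λ, y = cos φ sin λ, z = sin φ).
The central angle between the endpoints is δ = arccos(p₁·p₂) ≈ 1.644 rad (94.2°).
Interpolate at f = 1/2 with slerp weights a = sin((1−f)δ)/sin δ ≈ 0.734, b = sin(fδ)/sin δ ≈ 0.734.
p = a·p₁ + b·p₂ ≈ (0.182, -0.399, 0.899); φ = arcsin(p_z) ≈ 64.01°, λ = atan2(p_y, p_x) ≈ -65.53°.

≈ 64°N, 66°W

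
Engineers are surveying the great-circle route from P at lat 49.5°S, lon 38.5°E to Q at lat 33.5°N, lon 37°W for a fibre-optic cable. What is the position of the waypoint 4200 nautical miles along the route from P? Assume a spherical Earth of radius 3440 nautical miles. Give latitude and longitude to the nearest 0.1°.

Write both endpoints as unit vectors p₁, p₂ with components (cos φ cos λ, cos φ sin λ, sin φ).
The central angle between the endpoints is δ = arccos(p₁·p₂) ≈ 1.859 rad (106.5°). The total great-circle distance is δ·R ≈ 1.859 × 3440 ≈ 6394 nmi, so the target fraction is f = 4200/6394 ≈ 0.657.
Interpolate at f ≈ 0.657 with slerp weights a = sin((1−f)δ)/sin δ ≈ 0.621, b = sin(fδ)/sin δ ≈ 0.980.
p = a·p₁ + b·p₂ ≈ (0.968, -0.241, 0.068); φ = arcsin(p_z) ≈ 3.93°, λ = atan2(p_y, p_x) ≈ -13.95°.

≈ lat 3.9°N, lon 14.0°W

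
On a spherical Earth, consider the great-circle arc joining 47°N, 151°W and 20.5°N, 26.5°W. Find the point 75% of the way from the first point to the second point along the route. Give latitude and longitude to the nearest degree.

≈ 39°N, 44°W

Write both endpoints as unit vectors p₁, p₂ with components (cos φ cos λ, cos φ sin λ, sin φ).
The central angle between the endpoints is δ = arccos(p₁·p₂) ≈ 1.677 rad (96.1°).
Interpolate at f = 0.75 with slerp weights a = sin((1−f)δ)/sin δ ≈ 0.409, b = sin(fδ)/sin δ ≈ 0.957.
p = a·p₁ + b·p₂ ≈ (0.558, -0.535, 0.634); φ = arcsin(p_z) ≈ 39.37°, λ = atan2(p_y, p_x) ≈ -43.81°.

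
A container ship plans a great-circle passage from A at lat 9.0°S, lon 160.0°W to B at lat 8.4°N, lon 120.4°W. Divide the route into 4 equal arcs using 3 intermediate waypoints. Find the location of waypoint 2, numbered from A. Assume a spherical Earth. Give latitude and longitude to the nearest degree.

≈ lat 0°N, lon 140°W

From cos δ = sin φ₁ sin φ₂ + cos φ₁ cos φ₂ cos Δλ, the central angle is δ ≈ 0.752 rad (43.1°).
Interpolate at f = 2/4 with slerp weights a = sin((1−f)δ)/sin δ ≈ 0.538, b = sin(fδ)/sin δ ≈ 0.538.
p = a·p₁ + b·p₂ ≈ (-0.768, -0.640, -0.006); φ = arcsin(p_z) ≈ -0.32°, λ = atan2(p_y, p_x) ≈ -140.18°.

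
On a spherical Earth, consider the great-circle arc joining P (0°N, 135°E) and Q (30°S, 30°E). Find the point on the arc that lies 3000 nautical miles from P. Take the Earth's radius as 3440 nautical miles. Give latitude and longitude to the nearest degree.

≈ (23°S, 89°E)

Convert each endpoint to a unit vector on the sphere (x = cos φ cos λ, y = cos φ sin λ, z = sin φ).
The central angle between the endpoints is δ = arccos(p₁·p₂) ≈ 1.797 rad (103.0°). The total great-circle distance is δ·R ≈ 1.797 × 3440 ≈ 6181 nmi, so the target fraction is f = 3000/6181 ≈ 0.485.
Interpolate at f ≈ 0.485 with slerp weights a = sin((1−f)δ)/sin δ ≈ 0.819, b = sin(fδ)/sin δ ≈ 0.786.
p = a·p₁ + b·p₂ ≈ (0.010, 0.920, -0.393); φ = arcsin(p_z) ≈ -23.13°, λ = atan2(p_y, p_x) ≈ 89.38°.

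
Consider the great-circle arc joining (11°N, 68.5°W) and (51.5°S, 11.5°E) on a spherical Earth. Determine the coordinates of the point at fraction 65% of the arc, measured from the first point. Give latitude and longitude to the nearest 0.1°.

≈ (35.2°S, 27.9°W)

Write both endpoints as unit vectors p₁, p₂ with components (cos φ cos λ, cos φ sin λ, sin φ).
The central angle between the endpoints is δ = arccos(p₁·p₂) ≈ 1.614 rad (92.5°).
Interpolate at f = 0.65 with slerp weights a = sin((1−f)δ)/sin δ ≈ 0.536, b = sin(fδ)/sin δ ≈ 0.868.
p = a·p₁ + b·p₂ ≈ (0.722, -0.382, -0.577); φ = arcsin(p_z) ≈ -35.23°, λ = atan2(p_y, p_x) ≈ -27.86°.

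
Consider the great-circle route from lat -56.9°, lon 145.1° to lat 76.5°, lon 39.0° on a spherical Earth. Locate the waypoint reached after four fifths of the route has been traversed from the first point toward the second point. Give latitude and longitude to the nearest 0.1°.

From cos δ = sin φ₁ sin φ₂ + cos φ₁ cos φ₂ cos Δλ, the central angle is δ ≈ 2.587 rad (148.2°).
Interpolate at f = 4/5 with slerp weights a = sin((1−f)δ)/sin δ ≈ 0.939, b = sin(fδ)/sin δ ≈ 1.667.
p = a·p₁ + b·p₂ ≈ (-0.118, 0.538, 0.835); φ = arcsin(p_z) ≈ 56.57°, λ = atan2(p_y, p_x) ≈ 102.37°.

≈ lat 56.6°, lon 102.4°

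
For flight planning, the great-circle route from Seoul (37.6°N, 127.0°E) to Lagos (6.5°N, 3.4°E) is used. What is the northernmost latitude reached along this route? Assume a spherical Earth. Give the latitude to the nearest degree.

The great circle lies in the plane with unit normal n̂ = (p₁ × p₂)/|p₁ × p₂|.
Here n̂_z ≈ -0.705; the vertex latitude is φ_max = arccos|n̂_z| ≈ 45.2°.
Check via Clairaut: cos φ_max = |cos φ₁| · sin C = cos(37.6°)·sin(62.8°) ≈ 0.705, again giving ≈ 45.2°.

≈ 45°N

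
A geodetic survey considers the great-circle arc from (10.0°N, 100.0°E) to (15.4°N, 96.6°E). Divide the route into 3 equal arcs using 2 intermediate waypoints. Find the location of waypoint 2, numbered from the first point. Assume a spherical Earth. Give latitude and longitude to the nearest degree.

Convert each endpoint to a unit vector on the sphere (x = cos φ cos λ, y = cos φ sin λ, z = sin φ).
The central angle between the endpoints is δ = arccos(p₁·p₂) ≈ 0.111 rad (6.3°).
Interpolate at f = 2/3 with slerp weights a = sin((1−f)δ)/sin δ ≈ 0.334, b = sin(fδ)/sin δ ≈ 0.667.
p = a·p₁ + b·p₂ ≈ (-0.131, 0.963, 0.235); φ = arcsin(p_z) ≈ 13.60°, λ = atan2(p_y, p_x) ≈ 97.75°.

≈ (14°N, 98°E)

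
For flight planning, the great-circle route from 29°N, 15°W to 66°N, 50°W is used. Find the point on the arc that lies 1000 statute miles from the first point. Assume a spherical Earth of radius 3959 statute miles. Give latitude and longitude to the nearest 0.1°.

≈ 42.4°N, 21.7°W

The haversine formula gives a central angle δ ≈ 0.746 rad (42.8°) between the endpoints. The total great-circle distance is δ·R ≈ 0.746 × 3959 ≈ 2954 mi, so the target fraction is f = 1000/2954 ≈ 0.339.
Interpolate at f ≈ 0.339 with slerp weights a = sin((1−f)δ)/sin δ ≈ 0.698, b = sin(fδ)/sin δ ≈ 0.368.
p = a·p₁ + b·p₂ ≈ (0.686, -0.273, 0.675); φ = arcsin(p_z) ≈ 42.43°, λ = atan2(p_y, p_x) ≈ -21.68°.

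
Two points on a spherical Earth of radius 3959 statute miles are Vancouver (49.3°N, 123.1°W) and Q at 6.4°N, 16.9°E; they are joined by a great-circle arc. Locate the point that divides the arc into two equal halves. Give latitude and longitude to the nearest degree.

Convert each endpoint to a unit vector on the sphere (x = cos φ cos λ, y = cos φ sin λ, z = sin φ).
The central angle between the endpoints is δ = arccos(p₁·p₂) ≈ 1.995 rad (114.3°).
Interpolate at f = 1/2 with slerp weights a = sin((1−f)δ)/sin δ ≈ 0.922, b = sin(fδ)/sin δ ≈ 0.922.
p = a·p₁ + b·p₂ ≈ (0.548, -0.237, 0.802); φ = arcsin(p_z) ≈ 53.31°, λ = atan2(p_y, p_x) ≈ -23.40°.

≈ 53°N, 23°W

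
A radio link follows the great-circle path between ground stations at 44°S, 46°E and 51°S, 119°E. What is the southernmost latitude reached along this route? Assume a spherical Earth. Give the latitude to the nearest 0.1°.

≈ 54.2°S

The great circle lies in the plane with unit normal n̂ = (p₁ × p₂)/|p₁ × p₂|.
Here n̂_z ≈ +0.585; the vertex latitude is φ_max = arccos|n̂_z| ≈ 54.2°.
Check via Clairaut: cos φ_max = |cos φ₁| · sin C = cos(44.0°)·sin(125.6°) ≈ 0.585, again giving ≈ 54.2°.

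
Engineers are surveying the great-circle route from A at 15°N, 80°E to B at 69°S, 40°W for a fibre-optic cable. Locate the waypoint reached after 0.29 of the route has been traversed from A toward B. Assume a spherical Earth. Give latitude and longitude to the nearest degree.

≈ 16°S, 69°E

The haversine formula gives a central angle δ ≈ 1.998 rad (114.5°) between the endpoints.
Interpolate at f = 0.29 with slerp weights a = sin((1−f)δ)/sin δ ≈ 1.086, b = sin(fδ)/sin δ ≈ 0.602.
p = a·p₁ + b·p₂ ≈ (0.347, 0.895, -0.281); φ = arcsin(p_z) ≈ -16.30°, λ = atan2(p_y, p_x) ≈ 68.78°.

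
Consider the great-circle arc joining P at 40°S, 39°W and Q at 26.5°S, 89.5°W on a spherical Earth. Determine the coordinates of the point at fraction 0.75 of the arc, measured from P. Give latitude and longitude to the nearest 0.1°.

≈ 31.7°S, 78.5°W

From cos δ = sin φ₁ sin φ₂ + cos φ₁ cos φ₂ cos Δλ, the central angle is δ ≈ 0.763 rad (43.7°).
Interpolate at f = 0.75 with slerp weights a = sin((1−f)δ)/sin δ ≈ 0.274, b = sin(fδ)/sin δ ≈ 0.784.
p = a·p₁ + b·p₂ ≈ (0.169, -0.833, -0.526); φ = arcsin(p_z) ≈ -31.73°, λ = atan2(p_y, p_x) ≈ -78.51°.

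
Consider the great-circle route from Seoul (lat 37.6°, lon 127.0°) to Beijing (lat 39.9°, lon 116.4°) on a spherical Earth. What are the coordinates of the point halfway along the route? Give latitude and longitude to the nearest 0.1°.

≈ lat 38.9°, lon 121.8°

Convert each endpoint to a unit vector on the sphere (x = cos φ cos λ, y = cos φ sin λ, z = sin φ).
The central angle between the endpoints is δ = arccos(p₁·p₂) ≈ 0.150 rad (8.6°).
Interpolate at f = 1/2 with slerp weights a = sin((1−f)δ)/sin δ ≈ 0.501, b = sin(fδ)/sin δ ≈ 0.501.
p = a·p₁ + b·p₂ ≈ (-0.410, 0.662, 0.628); φ = arcsin(p_z) ≈ 38.87°, λ = atan2(p_y, p_x) ≈ 121.79°.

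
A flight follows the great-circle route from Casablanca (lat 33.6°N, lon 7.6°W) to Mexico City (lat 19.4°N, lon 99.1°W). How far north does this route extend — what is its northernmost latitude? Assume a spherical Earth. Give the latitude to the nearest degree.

The great circle lies in the plane with unit normal n̂ = (p₁ × p₂)/|p₁ × p₂|.
Here n̂_z ≈ -0.796; the vertex latitude is φ_max = arccos|n̂_z| ≈ 37.2°.
Check via Clairaut: cos φ_max = |cos φ₁| · sin C = cos(33.6°)·sin(72.9°) ≈ 0.796, again giving ≈ 37.2°.

≈ 37°N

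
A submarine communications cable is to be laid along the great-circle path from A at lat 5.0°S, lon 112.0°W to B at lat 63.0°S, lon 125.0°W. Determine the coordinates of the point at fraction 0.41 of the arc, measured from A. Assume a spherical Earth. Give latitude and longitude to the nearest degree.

≈ lat 29°S, lon 115°W

Convert each endpoint to a unit vector on the sphere (x = cos φ cos λ, y = cos φ sin λ, z = sin φ).
The central angle between the endpoints is δ = arccos(p₁·p₂) ≈ 1.026 rad (58.8°).
Interpolate at f = 0.41 with slerp weights a = sin((1−f)δ)/sin δ ≈ 0.665, b = sin(fδ)/sin δ ≈ 0.477.
p = a·p₁ + b·p₂ ≈ (-0.373, -0.792, -0.483); φ = arcsin(p_z) ≈ -28.91°, λ = atan2(p_y, p_x) ≈ -115.19°.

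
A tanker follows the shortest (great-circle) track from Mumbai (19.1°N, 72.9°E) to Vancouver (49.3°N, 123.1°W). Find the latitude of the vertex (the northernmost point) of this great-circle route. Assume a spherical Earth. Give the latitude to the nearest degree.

The great circle lies in the plane with unit normal n̂ = (p₁ × p₂)/|p₁ × p₂|.
Here n̂_z ≈ +0.181; the vertex latitude is φ_max = arccos|n̂_z| ≈ 79.6°.

≈ 80°N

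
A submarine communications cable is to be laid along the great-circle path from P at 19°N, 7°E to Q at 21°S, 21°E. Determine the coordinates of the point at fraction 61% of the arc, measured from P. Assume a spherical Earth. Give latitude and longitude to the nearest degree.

The haversine formula gives a central angle δ ≈ 0.738 rad (42.3°) between the endpoints.
Interpolate at f = 0.61 with slerp weights a = sin((1−f)δ)/sin δ ≈ 0.422, b = sin(fδ)/sin δ ≈ 0.647.
p = a·p₁ + b·p₂ ≈ (0.960, 0.265, -0.094); φ = arcsin(p_z) ≈ -5.42°, λ = atan2(p_y, p_x) ≈ 15.44°.

≈ 5°S, 15°E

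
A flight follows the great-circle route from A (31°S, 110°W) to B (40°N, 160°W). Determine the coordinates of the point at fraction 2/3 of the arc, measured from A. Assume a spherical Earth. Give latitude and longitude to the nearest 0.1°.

From cos δ = sin φ₁ sin φ₂ + cos φ₁ cos φ₂ cos Δλ, the central angle is δ ≈ 1.480 rad (84.8°).
Interpolate at f = 2/3 with slerp weights a = sin((1−f)δ)/sin δ ≈ 0.475, b = sin(fδ)/sin δ ≈ 0.838.
p = a·p₁ + b·p₂ ≈ (-0.742, -0.602, 0.293); φ = arcsin(p_z) ≈ 17.07°, λ = atan2(p_y, p_x) ≈ -140.94°.

≈ (17.1°N, 140.9°W)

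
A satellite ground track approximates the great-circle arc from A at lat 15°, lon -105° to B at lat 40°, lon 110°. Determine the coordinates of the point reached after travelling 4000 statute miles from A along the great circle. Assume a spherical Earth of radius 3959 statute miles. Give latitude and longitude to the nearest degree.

≈ lat 58°, lon -157°

From cos δ = sin φ₁ sin φ₂ + cos φ₁ cos φ₂ cos Δλ, the central angle is δ ≈ 2.026 rad (116.1°). The total great-circle distance is δ·R ≈ 2.026 × 3959 ≈ 8021 mi, so the target fraction is f = 4000/8021 ≈ 0.499.
Interpolate at f ≈ 0.499 with slerp weights a = sin((1−f)δ)/sin δ ≈ 0.946, b = sin(fδ)/sin δ ≈ 0.943.
p = a·p₁ + b·p₂ ≈ (-0.484, -0.204, 0.851); φ = arcsin(p_z) ≈ 58.34°, λ = atan2(p_y, p_x) ≈ -157.13°.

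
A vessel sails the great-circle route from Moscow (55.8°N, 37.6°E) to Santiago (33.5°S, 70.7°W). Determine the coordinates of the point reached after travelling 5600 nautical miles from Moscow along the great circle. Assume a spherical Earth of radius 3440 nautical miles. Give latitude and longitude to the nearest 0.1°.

Convert each endpoint to a unit vector on the sphere (x = cos φ cos λ, y = cos φ sin λ, z = sin φ).
The central angle between the endpoints is δ = arccos(p₁·p₂) ≈ 2.219 rad (127.1°). The total great-circle distance is δ·R ≈ 2.219 × 3440 ≈ 7633 nmi, so the target fraction is f = 5600/7633 ≈ 0.734.
Interpolate at f ≈ 0.734 with slerp weights a = sin((1−f)δ)/sin δ ≈ 0.699, b = sin(fδ)/sin δ ≈ 1.252.
p = a·p₁ + b·p₂ ≈ (0.656, -0.746, -0.113); φ = arcsin(p_z) ≈ -6.50°, λ = atan2(p_y, p_x) ≈ -48.65°.

≈ 6.5°S, 48.7°W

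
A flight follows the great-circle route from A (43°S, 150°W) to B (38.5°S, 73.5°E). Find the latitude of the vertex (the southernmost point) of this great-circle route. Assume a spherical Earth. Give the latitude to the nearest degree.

The great circle lies in the plane with unit normal n̂ = (p₁ × p₂)/|p₁ × p₂|.
Here n̂_z ≈ -0.394; the vertex latitude is φ_max = arccos|n̂_z| ≈ 66.8°.
Check via Clairaut: cos φ_max = |cos φ₁| · sin C = cos(43.0°)·sin(147.4°) ≈ 0.394, again giving ≈ 66.8°.

≈ 67°S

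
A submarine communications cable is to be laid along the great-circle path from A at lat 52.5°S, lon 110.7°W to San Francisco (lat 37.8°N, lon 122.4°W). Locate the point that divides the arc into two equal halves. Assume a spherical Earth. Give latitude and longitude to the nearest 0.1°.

≈ lat 7.4°S, lon 117.3°W

The haversine formula gives a central angle δ ≈ 1.586 rad (90.9°) between the endpoints.
Interpolate at f = 1/2 with slerp weights a = sin((1−f)δ)/sin δ ≈ 0.713, b = sin(fδ)/sin δ ≈ 0.713.
p = a·p₁ + b·p₂ ≈ (-0.455, -0.881, -0.129); φ = arcsin(p_z) ≈ -7.39°, λ = atan2(p_y, p_x) ≈ -117.31°.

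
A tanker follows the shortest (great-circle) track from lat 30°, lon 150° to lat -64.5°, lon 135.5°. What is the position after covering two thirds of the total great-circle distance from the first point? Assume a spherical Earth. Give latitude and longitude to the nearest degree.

≈ lat -33°, lon 143°

Write both endpoints as unit vectors p₁, p₂ with components (cos φ cos λ, cos φ sin λ, sin φ).
The central angle between the endpoints is δ = arccos(p₁·p₂) ≈ 1.661 rad (95.2°).
Interpolate at f = 2/3 with slerp weights a = sin((1−f)δ)/sin δ ≈ 0.528, b = sin(fδ)/sin δ ≈ 0.898.
p = a·p₁ + b·p₂ ≈ (-0.672, 0.500, -0.547); φ = arcsin(p_z) ≈ -33.14°, λ = atan2(p_y, p_x) ≈ 143.36°.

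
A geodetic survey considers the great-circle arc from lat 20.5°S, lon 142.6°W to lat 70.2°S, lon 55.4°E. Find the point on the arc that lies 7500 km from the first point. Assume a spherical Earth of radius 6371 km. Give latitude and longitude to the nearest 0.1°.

≈ lat 84.0°S, lon 148.6°E

Convert each endpoint to a unit vector on the sphere (x = cos φ cos λ, y = cos φ sin λ, z = sin φ).
The central angle between the endpoints is δ = arccos(p₁·p₂) ≈ 1.543 rad (88.4°). The total great-circle distance is δ·R ≈ 1.543 × 6371 ≈ 9831 km, so the target fraction is f = 7500/9831 ≈ 0.763.
Interpolate at f ≈ 0.763 with slerp weights a = sin((1−f)δ)/sin δ ≈ 0.358, b = sin(fδ)/sin δ ≈ 0.924.
p = a·p₁ + b·p₂ ≈ (-0.089, 0.054, -0.995); φ = arcsin(p_z) ≈ -84.04°, λ = atan2(p_y, p_x) ≈ 148.63°.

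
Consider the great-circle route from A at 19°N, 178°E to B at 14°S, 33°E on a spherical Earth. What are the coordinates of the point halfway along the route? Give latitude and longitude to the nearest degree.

Convert each endpoint to a unit vector on the sphere (x = cos φ cos λ, y = cos φ sin λ, z = sin φ).
The central angle between the endpoints is δ = arccos(p₁·p₂) ≈ 2.550 rad (146.1°).
Interpolate at f = 1/2 with slerp weights a = sin((1−f)δ)/sin δ ≈ 1.716, b = sin(fδ)/sin δ ≈ 1.716.
p = a·p₁ + b·p₂ ≈ (-0.225, 0.964, 0.144); φ = arcsin(p_z) ≈ 8.25°, λ = atan2(p_y, p_x) ≈ 103.15°.

≈ 8°N, 103°E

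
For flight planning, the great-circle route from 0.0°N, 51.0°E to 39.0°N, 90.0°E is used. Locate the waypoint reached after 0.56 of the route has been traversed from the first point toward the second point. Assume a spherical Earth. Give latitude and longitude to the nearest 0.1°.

Convert each endpoint to a unit vector on the sphere (x = cos φ cos λ, y = cos φ sin λ, z = sin φ).
The central angle between the endpoints is δ = arccos(p₁·p₂) ≈ 0.922 rad (52.8°).
Interpolate at f = 0.56 with slerp weights a = sin((1−f)δ)/sin δ ≈ 0.495, b = sin(fδ)/sin δ ≈ 0.620.
p = a·p₁ + b·p₂ ≈ (0.312, 0.866, 0.390); φ = arcsin(p_z) ≈ 22.95°, λ = atan2(p_y, p_x) ≈ 70.21°.

≈ 23.0°N, 70.2°E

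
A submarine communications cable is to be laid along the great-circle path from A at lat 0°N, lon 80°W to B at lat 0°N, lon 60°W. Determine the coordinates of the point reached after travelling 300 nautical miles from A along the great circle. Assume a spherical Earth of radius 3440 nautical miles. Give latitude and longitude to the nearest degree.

≈ lat 0°N, lon 75°W

Convert each endpoint to a unit vector on the sphere (x = cos φ cos λ, y = cos φ sin λ, z = sin φ).
The central angle between the endpoints is δ = arccos(p₁·p₂) ≈ 0.349 rad (20.0°). The total great-circle distance is δ·R ≈ 0.349 × 3440 ≈ 1201 nmi, so the target fraction is f = 300/1201 ≈ 0.250.
Interpolate at f ≈ 0.250 with slerp weights a = sin((1−f)δ)/sin δ ≈ 0.757, b = sin(fδ)/sin δ ≈ 0.255.
p = a·p₁ + b·p₂ ≈ (0.259, -0.966, 0.000); φ = arcsin(p_z) ≈ 0.00°, λ = atan2(p_y, p_x) ≈ -75.00°.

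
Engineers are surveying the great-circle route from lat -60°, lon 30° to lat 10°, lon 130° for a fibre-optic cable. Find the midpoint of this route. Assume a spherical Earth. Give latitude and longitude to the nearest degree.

Convert each endpoint to a unit vector on the sphere (x = cos φ cos λ, y = cos φ sin λ, z = sin φ).
The central angle between the endpoints is δ = arccos(p₁·p₂) ≈ 1.809 rad (103.6°).
Interpolate at f = 1/2 with slerp weights a = sin((1−f)δ)/sin δ ≈ 0.809, b = sin(fδ)/sin δ ≈ 0.809.
p = a·p₁ + b·p₂ ≈ (-0.162, 0.812, -0.560); φ = arcsin(p_z) ≈ -34.06°, λ = atan2(p_y, p_x) ≈ 101.26°.

≈ lat -34°, lon 101°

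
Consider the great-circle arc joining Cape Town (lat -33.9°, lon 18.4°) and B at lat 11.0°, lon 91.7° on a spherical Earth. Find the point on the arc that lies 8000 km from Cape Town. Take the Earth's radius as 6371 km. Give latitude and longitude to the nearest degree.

The haversine formula gives a central angle δ ≈ 1.443 rad (82.7°) between the endpoints. The total great-circle distance is δ·R ≈ 1.443 × 6371 ≈ 9192 km, so the target fraction is f = 8000/9192 ≈ 0.870.
Interpolate at f ≈ 0.870 with slerp weights a = sin((1−f)δ)/sin δ ≈ 0.187, b = sin(fδ)/sin δ ≈ 0.959.
p = a·p₁ + b·p₂ ≈ (0.120, 0.990, 0.078); φ = arcsin(p_z) ≈ 4.49°, λ = atan2(p_y, p_x) ≈ 83.10°.

≈ lat 4°, lon 83°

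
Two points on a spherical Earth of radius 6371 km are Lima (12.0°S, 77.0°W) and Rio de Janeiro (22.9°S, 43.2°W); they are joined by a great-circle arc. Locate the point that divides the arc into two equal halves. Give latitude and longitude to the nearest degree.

From cos δ = sin φ₁ sin φ₂ + cos φ₁ cos φ₂ cos Δλ, the central angle is δ ≈ 0.592 rad (33.9°).
Interpolate at f = 1/2 with slerp weights a = sin((1−f)δ)/sin δ ≈ 0.523, b = sin(fδ)/sin δ ≈ 0.523.
p = a·p₁ + b·p₂ ≈ (0.466, -0.828, -0.312); φ = arcsin(p_z) ≈ -18.19°, λ = atan2(p_y, p_x) ≈ -60.62°.

≈ 18°S, 61°W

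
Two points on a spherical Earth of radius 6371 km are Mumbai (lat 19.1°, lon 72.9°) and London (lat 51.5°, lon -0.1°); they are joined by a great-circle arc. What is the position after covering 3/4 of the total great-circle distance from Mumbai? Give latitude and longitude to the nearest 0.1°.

From cos δ = sin φ₁ sin φ₂ + cos φ₁ cos φ₂ cos Δλ, the central angle is δ ≈ 1.128 rad (64.7°).
Interpolate at f = 3/4 with slerp weights a = sin((1−f)δ)/sin δ ≈ 0.308, b = sin(fδ)/sin δ ≈ 0.829.
p = a·p₁ + b·p₂ ≈ (0.601, 0.277, 0.749); φ = arcsin(p_z) ≈ 48.53°, λ = atan2(p_y, p_x) ≈ 24.75°.

≈ lat 48.5°, lon 24.8°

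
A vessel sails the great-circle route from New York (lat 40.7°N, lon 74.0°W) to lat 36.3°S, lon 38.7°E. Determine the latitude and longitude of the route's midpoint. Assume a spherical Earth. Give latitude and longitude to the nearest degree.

Write both endpoints as unit vectors p₁, p₂ with components (cos φ cos λ, cos φ sin λ, sin φ).
The central angle between the endpoints is δ = arccos(p₁·p₂) ≈ 2.242 rad (128.5°).
Interpolate at f = 1/2 with slerp weights a = sin((1−f)δ)/sin δ ≈ 1.150, b = sin(fδ)/sin δ ≈ 1.150.
p = a·p₁ + b·p₂ ≈ (0.964, -0.259, 0.069); φ = arcsin(p_z) ≈ 3.96°, λ = atan2(p_y, p_x) ≈ -15.02°.

≈ lat 4°N, lon 15°W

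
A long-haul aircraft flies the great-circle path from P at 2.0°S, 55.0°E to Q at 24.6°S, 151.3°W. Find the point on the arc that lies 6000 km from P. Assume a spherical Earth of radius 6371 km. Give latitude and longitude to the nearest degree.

≈ 38°S, 99°E

Convert each endpoint to a unit vector on the sphere (x = cos φ cos λ, y = cos φ sin λ, z = sin φ).
The central angle between the endpoints is δ = arccos(p₁·p₂) ≈ 2.498 rad (143.1°). The total great-circle distance is δ·R ≈ 2.498 × 6371 ≈ 15916 km, so the target fraction is f = 6000/15916 ≈ 0.377.
Interpolate at f ≈ 0.377 with slerp weights a = sin((1−f)δ)/sin δ ≈ 1.667, b = sin(fδ)/sin δ ≈ 1.348.
p = a·p₁ + b·p₂ ≈ (-0.120, 0.776, -0.619); φ = arcsin(p_z) ≈ -38.26°, λ = atan2(p_y, p_x) ≈ 98.76°.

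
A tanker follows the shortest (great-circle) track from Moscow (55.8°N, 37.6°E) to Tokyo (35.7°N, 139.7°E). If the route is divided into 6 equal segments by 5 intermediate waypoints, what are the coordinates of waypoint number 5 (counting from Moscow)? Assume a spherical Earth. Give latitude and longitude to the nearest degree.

≈ 44°N, 130°E

The haversine formula gives a central angle δ ≈ 1.173 rad (67.2°) between the endpoints.
Interpolate at f = 5/6 with slerp weights a = sin((1−f)δ)/sin δ ≈ 0.211, b = sin(fδ)/sin δ ≈ 0.899.
p = a·p₁ + b·p₂ ≈ (-0.463, 0.545, 0.699); φ = arcsin(p_z) ≈ 44.36°, λ = atan2(p_y, p_x) ≈ 130.38°.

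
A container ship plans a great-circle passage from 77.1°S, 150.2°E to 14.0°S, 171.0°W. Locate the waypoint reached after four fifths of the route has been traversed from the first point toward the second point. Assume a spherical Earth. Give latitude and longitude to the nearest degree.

≈ 27°S, 173°W

Convert each endpoint to a unit vector on the sphere (x = cos φ cos λ, y = cos φ sin λ, z = sin φ).
The central angle between the endpoints is δ = arccos(p₁·p₂) ≈ 1.154 rad (66.1°).
Interpolate at f = 4/5 with slerp weights a = sin((1−f)δ)/sin δ ≈ 0.250, b = sin(fδ)/sin δ ≈ 0.872.
p = a·p₁ + b·p₂ ≈ (-0.884, -0.105, -0.455); φ = arcsin(p_z) ≈ -27.06°, λ = atan2(p_y, p_x) ≈ -173.25°.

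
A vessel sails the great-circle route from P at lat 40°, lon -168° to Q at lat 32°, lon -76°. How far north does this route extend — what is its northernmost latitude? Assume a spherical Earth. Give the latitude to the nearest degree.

≈ 47°

The great circle lies in the plane with unit normal n̂ = (p₁ × p₂)/|p₁ × p₂|.
Here n̂_z ≈ +0.685; the vertex latitude is φ_max = arccos|n̂_z| ≈ 46.8°.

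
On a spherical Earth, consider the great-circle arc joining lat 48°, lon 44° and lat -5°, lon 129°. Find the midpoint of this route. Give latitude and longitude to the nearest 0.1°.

Convert each endpoint to a unit vector on the sphere (x = cos φ cos λ, y = cos φ sin λ, z = sin φ).
The central angle between the endpoints is δ = arccos(p₁·p₂) ≈ 1.577 rad (90.4°).
Interpolate at f = 1/2 with slerp weights a = sin((1−f)δ)/sin δ ≈ 0.709, b = sin(fδ)/sin δ ≈ 0.709.
p = a·p₁ + b·p₂ ≈ (-0.103, 0.879, 0.465); φ = arcsin(p_z) ≈ 27.74°, λ = atan2(p_y, p_x) ≈ 96.70°.

≈ lat 27.7°, lon 96.7°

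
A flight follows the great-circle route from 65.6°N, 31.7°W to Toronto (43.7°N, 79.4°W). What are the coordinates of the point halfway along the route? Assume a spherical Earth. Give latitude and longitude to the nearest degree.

≈ 57°N, 62°W

Convert each endpoint to a unit vector on the sphere (x = cos φ cos λ, y = cos φ sin λ, z = sin φ).
The central angle between the endpoints is δ = arccos(p₁·p₂) ≈ 0.591 rad (33.9°).
Interpolate at f = 1/2 with slerp weights a = sin((1−f)δ)/sin δ ≈ 0.523, b = sin(fδ)/sin δ ≈ 0.523.
p = a·p₁ + b·p₂ ≈ (0.253, -0.485, 0.837); φ = arcsin(p_z) ≈ 56.84°, λ = atan2(p_y, p_x) ≈ -62.43°.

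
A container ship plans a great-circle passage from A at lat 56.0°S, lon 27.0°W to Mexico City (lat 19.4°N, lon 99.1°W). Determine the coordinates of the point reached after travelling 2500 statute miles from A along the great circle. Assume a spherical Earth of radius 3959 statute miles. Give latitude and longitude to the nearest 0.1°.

The haversine formula gives a central angle δ ≈ 1.684 rad (96.5°) between the endpoints. The total great-circle distance is δ·R ≈ 1.684 × 3959 ≈ 6668 mi, so the target fraction is f = 2500/6668 ≈ 0.375.
Interpolate at f ≈ 0.375 with slerp weights a = sin((1−f)δ)/sin δ ≈ 0.874, b = sin(fδ)/sin δ ≈ 0.594.
p = a·p₁ + b·p₂ ≈ (0.347, -0.775, -0.528); φ = arcsin(p_z) ≈ -31.84°, λ = atan2(p_y, p_x) ≈ -65.89°.

≈ lat 31.8°S, lon 65.9°W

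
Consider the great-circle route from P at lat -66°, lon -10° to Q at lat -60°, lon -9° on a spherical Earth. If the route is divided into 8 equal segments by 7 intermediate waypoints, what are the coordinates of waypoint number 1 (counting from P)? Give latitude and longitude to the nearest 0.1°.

≈ lat -65.3°, lon -9.9°

Write both endpoints as unit vectors p₁, p₂ with components (cos φ cos λ, cos φ sin λ, sin φ).
The central angle between the endpoints is δ = arccos(p₁·p₂) ≈ 0.105 rad (6.0°).
Interpolate at f = 1/8 with slerp weights a = sin((1−f)δ)/sin δ ≈ 0.875, b = sin(fδ)/sin δ ≈ 0.125.
p = a·p₁ + b·p₂ ≈ (0.412, -0.072, -0.908); φ = arcsin(p_z) ≈ -65.25°, λ = atan2(p_y, p_x) ≈ -9.85°.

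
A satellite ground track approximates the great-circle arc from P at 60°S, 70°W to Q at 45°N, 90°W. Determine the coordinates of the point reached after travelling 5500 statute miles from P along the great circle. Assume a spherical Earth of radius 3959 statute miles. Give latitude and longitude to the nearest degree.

≈ 19°N, 85°W

Write both endpoints as unit vectors p₁, p₂ with components (cos φ cos λ, cos φ sin λ, sin φ).
The central angle between the endpoints is δ = arccos(p₁·p₂) ≈ 1.855 rad (106.3°). The total great-circle distance is δ·R ≈ 1.855 × 3959 ≈ 7343 mi, so the target fraction is f = 5500/7343 ≈ 0.749.
Interpolate at f ≈ 0.749 with slerp weights a = sin((1−f)δ)/sin δ ≈ 0.468, b = sin(fδ)/sin δ ≈ 1.025.
p = a·p₁ + b·p₂ ≈ (0.080, -0.944, 0.320); φ = arcsin(p_z) ≈ 18.64°, λ = atan2(p_y, p_x) ≈ -85.16°.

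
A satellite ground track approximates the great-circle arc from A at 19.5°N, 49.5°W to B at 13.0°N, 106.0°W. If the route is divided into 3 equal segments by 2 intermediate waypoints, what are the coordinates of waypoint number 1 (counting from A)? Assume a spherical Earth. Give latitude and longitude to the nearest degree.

≈ 19°N, 69°W

Write both endpoints as unit vectors p₁, p₂ with components (cos φ cos λ, cos φ sin λ, sin φ).
The central angle between the endpoints is δ = arccos(p₁·p₂) ≈ 0.950 rad (54.4°).
Interpolate at f = 1/3 with slerp weights a = sin((1−f)δ)/sin δ ≈ 0.728, b = sin(fδ)/sin δ ≈ 0.383.
p = a·p₁ + b·p₂ ≈ (0.343, -0.880, 0.329); φ = arcsin(p_z) ≈ 19.21°, λ = atan2(p_y, p_x) ≈ -68.73°.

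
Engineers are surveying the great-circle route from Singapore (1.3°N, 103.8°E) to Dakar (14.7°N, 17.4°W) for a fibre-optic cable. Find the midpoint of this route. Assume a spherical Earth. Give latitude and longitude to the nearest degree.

≈ 16°N, 45°E

Write both endpoints as unit vectors p₁, p₂ with components (cos φ cos λ, cos φ sin λ, sin φ).
The central angle between the endpoints is δ = arccos(p₁·p₂) ≈ 2.089 rad (119.7°).
Interpolate at f = 1/2 with slerp weights a = sin((1−f)δ)/sin δ ≈ 0.995, b = sin(fδ)/sin δ ≈ 0.995.
p = a·p₁ + b·p₂ ≈ (0.681, 0.678, 0.275); φ = arcsin(p_z) ≈ 15.97°, λ = atan2(p_y, p_x) ≈ 44.88°.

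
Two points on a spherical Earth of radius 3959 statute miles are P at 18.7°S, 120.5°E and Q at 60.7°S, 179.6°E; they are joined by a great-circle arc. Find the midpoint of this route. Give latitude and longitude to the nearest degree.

Convert each endpoint to a unit vector on the sphere (x = cos φ cos λ, y = cos φ sin λ, z = sin φ).
The central angle between the endpoints is δ = arccos(p₁·p₂) ≈ 1.027 rad (58.8°).
Interpolate at f = 1/2 with slerp weights a = sin((1−f)δ)/sin δ ≈ 0.574, b = sin(fδ)/sin δ ≈ 0.574.
p = a·p₁ + b·p₂ ≈ (-0.557, 0.470, -0.685); φ = arcsin(p_z) ≈ -43.20°, λ = atan2(p_y, p_x) ≈ 139.81°.

≈ 43°S, 140°E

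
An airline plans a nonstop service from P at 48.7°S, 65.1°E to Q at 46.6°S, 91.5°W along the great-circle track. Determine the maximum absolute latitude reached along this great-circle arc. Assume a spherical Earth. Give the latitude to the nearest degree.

The great circle lies in the plane with unit normal n̂ = (p₁ × p₂)/|p₁ × p₂|.
Here n̂_z ≈ -0.182; the vertex latitude is φ_max = arccos|n̂_z| ≈ 79.5°.

≈ 80°S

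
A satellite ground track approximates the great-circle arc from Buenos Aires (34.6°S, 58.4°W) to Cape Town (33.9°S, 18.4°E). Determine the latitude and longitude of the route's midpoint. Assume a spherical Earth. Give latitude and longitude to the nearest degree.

≈ (41°S, 20°W)

Convert each endpoint to a unit vector on the sphere (x = cos φ cos λ, y = cos φ sin λ, z = sin φ).
The central angle between the endpoints is δ = arccos(p₁·p₂) ≈ 1.078 rad (61.8°).
Interpolate at f = 1/2 with slerp weights a = sin((1−f)δ)/sin δ ≈ 0.583, b = sin(fδ)/sin δ ≈ 0.583.
p = a·p₁ + b·p₂ ≈ (0.710, -0.256, -0.656); φ = arcsin(p_z) ≈ -40.98°, λ = atan2(p_y, p_x) ≈ -19.81°.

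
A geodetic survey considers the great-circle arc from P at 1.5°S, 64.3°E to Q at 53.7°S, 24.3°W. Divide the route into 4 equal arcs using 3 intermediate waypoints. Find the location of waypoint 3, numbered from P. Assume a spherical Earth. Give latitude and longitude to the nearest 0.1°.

The haversine formula gives a central angle δ ≈ 1.535 rad (88.0°) between the endpoints.
Interpolate at f = 3/4 with slerp weights a = sin((1−f)δ)/sin δ ≈ 0.375, b = sin(fδ)/sin δ ≈ 0.914.
p = a·p₁ + b·p₂ ≈ (0.656, 0.115, -0.746); φ = arcsin(p_z) ≈ -48.28°, λ = atan2(p_y, p_x) ≈ 9.94°.

≈ 48.3°S, 9.9°E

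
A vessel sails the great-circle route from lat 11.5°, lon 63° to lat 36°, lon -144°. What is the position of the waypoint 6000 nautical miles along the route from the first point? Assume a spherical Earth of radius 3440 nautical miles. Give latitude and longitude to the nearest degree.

Write both endpoints as unit vectors p₁, p₂ with components (cos φ cos λ, cos φ sin λ, sin φ).
The central angle between the endpoints is δ = arccos(p₁·p₂) ≈ 2.201 rad (126.1°). The total great-circle distance is δ·R ≈ 2.201 × 3440 ≈ 7571 nmi, so the target fraction is f = 6000/7571 ≈ 0.793.
Interpolate at f ≈ 0.793 with slerp weights a = sin((1−f)δ)/sin δ ≈ 0.546, b = sin(fδ)/sin δ ≈ 1.219.
p = a·p₁ + b·p₂ ≈ (-0.555, -0.103, 0.825); φ = arcsin(p_z) ≈ 55.62°, λ = atan2(p_y, p_x) ≈ -169.47°.

≈ lat 56°, lon -169°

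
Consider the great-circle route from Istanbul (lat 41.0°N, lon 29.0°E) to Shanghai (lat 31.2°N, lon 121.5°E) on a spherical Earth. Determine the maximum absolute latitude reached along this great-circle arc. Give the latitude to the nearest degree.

≈ 47°N

The great circle lies in the plane with unit normal n̂ = (p₁ × p₂)/|p₁ × p₂|.
Here n̂_z ≈ +0.679; the vertex latitude is φ_max = arccos|n̂_z| ≈ 47.3°.
Check via Clairaut: cos φ_max = |cos φ₁| · sin C = cos(41.0°)·sin(64.1°) ≈ 0.679, again giving ≈ 47.3°.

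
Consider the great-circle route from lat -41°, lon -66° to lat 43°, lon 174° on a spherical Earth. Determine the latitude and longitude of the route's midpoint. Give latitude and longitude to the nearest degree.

≈ lat 2°, lon -124°

Write both endpoints as unit vectors p₁, p₂ with components (cos φ cos λ, cos φ sin λ, sin φ).
The central angle between the endpoints is δ = arccos(p₁·p₂) ≈ 2.380 rad (136.3°).
Interpolate at f = 1/2 with slerp weights a = sin((1−f)δ)/sin δ ≈ 1.345, b = sin(fδ)/sin δ ≈ 1.345.
p = a·p₁ + b·p₂ ≈ (-0.565, -0.824, 0.035); φ = arcsin(p_z) ≈ 2.00°, λ = atan2(p_y, p_x) ≈ -124.44°.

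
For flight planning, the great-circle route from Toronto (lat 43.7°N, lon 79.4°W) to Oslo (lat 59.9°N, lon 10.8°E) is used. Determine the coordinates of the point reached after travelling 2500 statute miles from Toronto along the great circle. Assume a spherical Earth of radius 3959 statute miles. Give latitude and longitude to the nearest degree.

≈ lat 63°N, lon 25°W

Convert each endpoint to a unit vector on the sphere (x = cos φ cos λ, y = cos φ sin λ, z = sin φ).
The central angle between the endpoints is δ = arccos(p₁·p₂) ≈ 0.932 rad (53.4°). The total great-circle distance is δ·R ≈ 0.932 × 3959 ≈ 3689 mi, so the target fraction is f = 2500/3689 ≈ 0.678.
Interpolate at f ≈ 0.678 with slerp weights a = sin((1−f)δ)/sin δ ≈ 0.368, b = sin(fδ)/sin δ ≈ 0.735.
p = a·p₁ + b·p₂ ≈ (0.411, -0.193, 0.891); φ = arcsin(p_z) ≈ 62.98°, λ = atan2(p_y, p_x) ≈ -25.11°.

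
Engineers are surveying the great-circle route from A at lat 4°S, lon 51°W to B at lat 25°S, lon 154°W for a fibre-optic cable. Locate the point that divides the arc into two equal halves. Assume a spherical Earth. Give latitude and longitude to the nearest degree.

≈ lat 23°S, lon 99°W

Convert each endpoint to a unit vector on the sphere (x = cos φ cos λ, y = cos φ sin λ, z = sin φ).
The central angle between the endpoints is δ = arccos(p₁·p₂) ≈ 1.746 rad (100.0°).
Interpolate at f = 1/2 with slerp weights a = sin((1−f)δ)/sin δ ≈ 0.778, b = sin(fδ)/sin δ ≈ 0.778.
p = a·p₁ + b·p₂ ≈ (-0.145, -0.912, -0.383); φ = arcsin(p_z) ≈ -22.52°, λ = atan2(p_y, p_x) ≈ -99.05°.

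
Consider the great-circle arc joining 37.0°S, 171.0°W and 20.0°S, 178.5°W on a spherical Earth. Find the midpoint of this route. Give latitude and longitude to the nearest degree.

Write both endpoints as unit vectors p₁, p₂ with components (cos φ cos λ, cos φ sin λ, sin φ).
The central angle between the endpoints is δ = arccos(p₁·p₂) ≈ 0.318 rad (18.2°).
Interpolate at f = 1/2 with slerp weights a = sin((1−f)δ)/sin δ ≈ 0.506, b = sin(fδ)/sin δ ≈ 0.506.
p = a·p₁ + b·p₂ ≈ (-0.875, -0.076, -0.478); φ = arcsin(p_z) ≈ -28.55°, λ = atan2(p_y, p_x) ≈ -175.05°.

≈ 29°S, 175°W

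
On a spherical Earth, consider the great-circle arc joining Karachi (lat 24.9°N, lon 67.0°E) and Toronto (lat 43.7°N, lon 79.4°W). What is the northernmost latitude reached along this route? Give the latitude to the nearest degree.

The great circle lies in the plane with unit normal n̂ = (p₁ × p₂)/|p₁ × p₂|.
Here n̂_z ≈ -0.375; the vertex latitude is φ_max = arccos|n̂_z| ≈ 68.0°.
Check via Clairaut: cos φ_max = |cos φ₁| · sin C = cos(24.9°)·sin(24.4°) ≈ 0.375, again giving ≈ 68.0°.

≈ 68°N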